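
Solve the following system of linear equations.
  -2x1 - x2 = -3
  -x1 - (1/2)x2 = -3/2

infinitely many solutions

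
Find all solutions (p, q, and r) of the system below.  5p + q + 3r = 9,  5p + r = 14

infinitely many solutions

Row-reduce:
R1 ← R1 / (5).
R2 ← R2 − 5·R1.
R2 ← R2 / (-1).
R1 ← R1 − 1/5·R2.
Rank is 2 with 3 unknowns, leaving r free.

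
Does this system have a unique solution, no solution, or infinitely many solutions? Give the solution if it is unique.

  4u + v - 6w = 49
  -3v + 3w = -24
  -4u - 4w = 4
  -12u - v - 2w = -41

u = 4, v = 3, w = -5

Row-reduce the augmented matrix:
R1 ← R1 / (4).
R3 ← R3 + 4·R1.
R4 ← R4 + 12·R1.
R2 ← R2 / (-3).
R1 ← R1 − 1/4·R2.
R3 ← R3 − 1·R2.
R4 ← R4 − 2·R2.
R3 ← R3 / (-9).
R1 ← R1 + 5/4·R3.
R2 ← R2 + 1·R3.
R4 ← R4 + 18·R3.
R4 reduces to 0 = 0, so the extra equation is consistent.
Reading off the reduced rows gives u = 4, v = 3, w = -5.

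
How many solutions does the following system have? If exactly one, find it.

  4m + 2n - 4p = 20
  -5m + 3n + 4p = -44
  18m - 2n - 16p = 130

Row-reduce:
R1 ← R1 / (4).
R2 ← R2 + 5·R1.
R3 ← R3 − 18·R1.
R2 ← R2 / (11/2).
R1 ← R1 − 1/2·R2.
R3 ← R3 + 11·R2.
Row 3 reduces to 0 = 2, a contradiction. The system is inconsistent.

no solution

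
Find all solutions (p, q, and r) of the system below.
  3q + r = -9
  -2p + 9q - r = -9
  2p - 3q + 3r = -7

Row-reduce:
Swap R1 and R2.
R1 ← R1 / (-2).
R3 ← R3 − 2·R1.
R2 ← R2 / (3).
R1 ← R1 + 9/2·R2.
R3 ← R3 − 6·R2.
Row 3 reduces to 0 = 2, a contradiction. The system is inconsistent.

no solution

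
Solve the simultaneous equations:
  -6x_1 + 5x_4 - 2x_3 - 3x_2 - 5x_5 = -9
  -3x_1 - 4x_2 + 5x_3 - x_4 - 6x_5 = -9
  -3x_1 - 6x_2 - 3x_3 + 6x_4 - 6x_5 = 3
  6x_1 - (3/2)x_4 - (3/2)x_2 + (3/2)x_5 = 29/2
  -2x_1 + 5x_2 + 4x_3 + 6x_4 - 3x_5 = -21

Row-reduce:
R1 ← R1 / (-6).
R2 ← R2 + 3·R1.
R3 ← R3 + 3·R1.
R4 ← R4 − 6·R1.
R5 ← R5 + 2·R1.
R2 ← R2 / (-5/2).
R1 ← R1 − 1/2·R2.
R3 ← R3 + 9/2·R2.
R4 ← R4 + 9/2·R2.
R5 ← R5 − 6·R2.
R3 ← R3 / (-64/5).
R1 ← R1 − 23/15·R3.
R2 ← R2 + 12/5·R3.
R4 ← R4 + 64/5·R3.
R5 ← R5 − 286/15·R3.
Swap R4 and R5.
R4 ← R4 / (337/32).
R1 ← R1 + 23/64·R4.
R2 ← R2 + 7/16·R4.
R3 ← R3 + 49/64·R4.
Row 5 reduces to 0 = -2, a contradiction. The system is inconsistent.

no solution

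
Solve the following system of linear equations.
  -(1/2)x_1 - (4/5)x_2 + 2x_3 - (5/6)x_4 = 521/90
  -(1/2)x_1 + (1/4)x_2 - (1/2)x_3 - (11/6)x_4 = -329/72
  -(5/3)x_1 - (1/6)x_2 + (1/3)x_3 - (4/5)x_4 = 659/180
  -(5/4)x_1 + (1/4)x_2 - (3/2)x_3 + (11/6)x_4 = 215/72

x_1 = -8/3, x_2 = -1/2, x_3 = 3, x_4 = 7/3

Row-reduce the augmented matrix:
R1 ← R1 / (-1/2).
R2 ← R2 + 1/2·R1.
R3 ← R3 + 5/3·R1.
R4 ← R4 + 5/4·R1.
R2 ← R2 / (21/20).
R1 ← R1 − 8/5·R2.
R3 ← R3 − 5/2·R2.
R4 ← R4 − 9/4·R2.
R3 ← R3 / (-8/21).
R1 ← R1 + 4/21·R3.
R2 ← R2 + 50/21·R3.
R4 ← R4 + 8/7·R3.
R4 ← R4 / (-421/60).
R1 ← R1 − 91/90·R4.
R2 ← R2 + 1015/36·R4.
R3 ← R3 + 1373/120·R4.
Reading off the reduced rows gives x_1 = -8/3, x_2 = -1/2, x_3 = 3, x_4 = 7/3.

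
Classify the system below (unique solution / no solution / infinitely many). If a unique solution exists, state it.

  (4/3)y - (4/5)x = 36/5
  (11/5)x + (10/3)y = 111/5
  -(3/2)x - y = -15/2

x = 1, y = 6

Row-reduce the augmented matrix:
R1 ← R1 / (-4/5).
R2 ← R2 − 11/5·R1.
R3 ← R3 + 3/2·R1.
R2 ← R2 / (7).
R1 ← R1 + 5/3·R2.
R3 ← R3 + 7/2·R2.
R3 reduces to 0 = 0, so the extra equation is consistent.
Reading off the reduced rows gives x = 1, y = 6.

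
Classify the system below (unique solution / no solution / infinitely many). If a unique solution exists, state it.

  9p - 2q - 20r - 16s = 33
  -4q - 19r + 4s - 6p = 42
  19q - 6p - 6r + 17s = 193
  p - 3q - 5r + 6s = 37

p = 5, q = 6, r = -4, s = 5

Row-reduce the augmented matrix:
R1 ← R1 / (9).
R2 ← R2 + 6·R1.
R3 ← R3 + 6·R1.
R4 ← R4 − 1·R1.
R2 ← R2 / (-16/3).
R1 ← R1 + 2/9·R2.
R3 ← R3 − 53/3·R2.
R4 ← R4 + 25/9·R2.
R3 ← R3 / (-2023/16).
R1 ← R1 + 7/8·R3.
R2 ← R2 − 97/16·R3.
R4 ← R4 − 225/16·R3.
R4 ← R4 / (2745/289).
R1 ← R1 + 402/289·R4.
R2 ← R2 − 143/289·R4.
R3 ← R3 − 36/289·R4.
Reading off the reduced rows gives p = 5, q = 6, r = -4, s = 5.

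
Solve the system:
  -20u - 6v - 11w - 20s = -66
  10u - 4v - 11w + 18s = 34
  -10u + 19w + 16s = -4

Row-reduce:
R1 ← R1 / (-20).
R2 ← R2 − 10·R1.
R3 ← R3 + 10·R1.
R2 ← R2 / (-7).
R1 ← R1 − 3/10·R2.
R3 ← R3 − 3·R2.
R3 ← R3 / (122/7).
R1 ← R1 + 11/70·R3.
R2 ← R2 − 33/14·R3.
Rank is 3 with 4 unknowns, leaving s free.

infinitely many solutions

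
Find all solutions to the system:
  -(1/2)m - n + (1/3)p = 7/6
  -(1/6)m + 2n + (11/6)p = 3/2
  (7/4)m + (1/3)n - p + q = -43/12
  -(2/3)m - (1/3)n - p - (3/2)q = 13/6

Row-reduce the augmented matrix:
R1 ← R1 / (-1/2).
R2 ← R2 + 1/6·R1.
R3 ← R3 − 7/4·R1.
R4 ← R4 + 2/3·R1.
R2 ← R2 / (7/3).
R1 ← R1 − 2·R2.
R3 ← R3 + 19/6·R2.
R4 ← R4 − 1·R2.
R3 ← R3 / (631/252).
R1 ← R1 + 15/7·R3.
R2 ← R2 − 31/42·R3.
R4 ← R4 + 275/126·R3.
R4 ← R4 / (-793/1262).
R1 ← R1 − 540/631·R4.
R2 ← R2 + 186/631·R4.
R3 ← R3 − 252/631·R4.
Reading off the reduced rows gives m = 1, n = -1, p = 2, q = -3.

m = 1, n = -1, p = 2, q = -3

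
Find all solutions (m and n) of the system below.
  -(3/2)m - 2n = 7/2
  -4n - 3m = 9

Row-reduce:
R1 ← R1 / (-3/2).
R2 ← R2 + 3·R1.
Row 2 reduces to 0 = 2, a contradiction. The system is inconsistent.

no solution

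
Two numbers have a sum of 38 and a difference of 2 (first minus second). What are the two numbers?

Let x = first number, y = second number.
  y + x = 38
  x - y = 2
Row-reduce the augmented matrix:
R2 ← R2 − 1·R1.
R2 ← R2 / (-2).
R1 ← R1 − 1·R2.
Reading off the reduced rows gives x = 20, y = 18.

first number: 20, second number: 18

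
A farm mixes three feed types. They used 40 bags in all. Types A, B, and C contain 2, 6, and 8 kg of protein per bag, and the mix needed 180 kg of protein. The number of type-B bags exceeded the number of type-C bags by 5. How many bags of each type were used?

Let a = type-A bags, b = type-B bags, c = type-C bags.
  a + b + c = 40
  2a + 6b + 8c = 180
  b - c = 5
Row-reduce the augmented matrix:
R2 ← R2 − 2·R1.
R2 ← R2 / (4).
R1 ← R1 − 1·R2.
R3 ← R3 − 1·R2.
R3 ← R3 / (-5/2).
R1 ← R1 + 1/2·R3.
R2 ← R2 − 3/2·R3.
Reading off the reduced rows gives a = 19, b = 13, c = 8.

type-A bags: 19, type-B bags: 13, type-C bags: 8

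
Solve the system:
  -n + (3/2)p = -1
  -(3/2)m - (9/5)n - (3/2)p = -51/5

infinitely many solutions

Row-reduce:
Swap R1 and R2.
R1 ← R1 / (-3/2).
R2 ← R2 / (-1).
R1 ← R1 − 6/5·R2.
Rank is 2 with 3 unknowns, leaving p free.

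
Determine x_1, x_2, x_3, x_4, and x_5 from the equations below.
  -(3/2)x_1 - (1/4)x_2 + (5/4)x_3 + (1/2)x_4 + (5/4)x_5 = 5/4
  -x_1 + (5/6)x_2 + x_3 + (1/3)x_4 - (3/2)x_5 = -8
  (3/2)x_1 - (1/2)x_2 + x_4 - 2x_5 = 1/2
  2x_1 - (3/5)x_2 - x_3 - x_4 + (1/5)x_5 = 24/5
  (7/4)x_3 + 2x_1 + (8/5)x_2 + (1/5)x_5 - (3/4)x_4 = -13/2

x_1 = 1, x_2 = -4, x_3 = -1, x_4 = 1, x_5 = 2

Row-reduce the augmented matrix:
R1 ← R1 / (-3/2).
R2 ← R2 + 1·R1.
R3 ← R3 − 3/2·R1.
R4 ← R4 − 2·R1.
R5 ← R5 − 2·R1.
R1 ← R1 − 1/6·R2.
R3 ← R3 + 3/4·R2.
R4 ← R4 + 14/15·R2.
R5 ← R5 − 19/15·R2.
R3 ← R3 / (11/8).
R1 ← R1 + 31/36·R3.
R2 ← R2 − 1/6·R3.
R4 ← R4 − 37/45·R3.
R5 ← R5 − 577/180·R3.
R4 ← R4 / (-203/165).
R1 ← R1 − 20/33·R4.
R2 ← R2 + 2/11·R4.
R3 ← R3 − 12/11·R4.
R5 ← R5 + 2363/660·R4.
R5 ← R5 / (14627/2030).
R1 ← R1 + 869/609·R5.
R2 ← R2 + 1343/609·R5.
R3 ← R3 + 156/203·R5.
R4 ← R4 + 586/609·R5.
Reading off the reduced rows gives x_1 = 1, x_2 = -4, x_3 = -1, x_4 = 1, x_5 = 2.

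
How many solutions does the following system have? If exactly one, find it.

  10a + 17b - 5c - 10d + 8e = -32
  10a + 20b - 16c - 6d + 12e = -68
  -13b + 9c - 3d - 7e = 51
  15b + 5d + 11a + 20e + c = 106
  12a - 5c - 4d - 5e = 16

a = 6, b = -3, c = 5, d = 4, e = 3

Row-reduce the augmented matrix:
R1 ← R1 / (10).
R2 ← R2 − 10·R1.
R4 ← R4 − 11·R1.
R5 ← R5 − 12·R1.
R2 ← R2 / (3).
R1 ← R1 − 17/10·R2.
R3 ← R3 + 13·R2.
R4 ← R4 + 37/10·R2.
R5 ← R5 + 102/5·R2.
R3 ← R3 / (-116/3).
R1 ← R1 − 86/15·R3.
R2 ← R2 + 11/3·R3.
R4 ← R4 + 106/15·R3.
R5 ← R5 + 369/5·R3.
R4 ← R4 / (5311/290).
R1 ← R1 + 331/290·R4.
R2 ← R2 + 3/116·R4.
R3 ← R3 + 43/116·R4.
R5 ← R5 − 4549/580·R4.
R5 ← R5 / (-70227/5311).
R1 ← R1 − 5063/5311·R5.
R2 ← R2 − 1984/5311·R5.
R3 ← R3 − 112/5311·R5.
R4 ← R4 − 4131/5311·R5.
Reading off the reduced rows gives a = 6, b = -3, c = 5, d = 4, e = 3.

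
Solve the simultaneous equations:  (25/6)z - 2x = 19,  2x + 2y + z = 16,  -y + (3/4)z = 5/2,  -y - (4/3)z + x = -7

Row-reduce the augmented matrix:
R1 ← R1 / (-2).
R2 ← R2 − 2·R1.
R4 ← R4 − 1·R1.
R2 ← R2 / (2).
R3 ← R3 + 1·R2.
R4 ← R4 + 1·R2.
R3 ← R3 / (10/3).
R1 ← R1 + 25/12·R3.
R2 ← R2 − 31/12·R3.
R4 ← R4 − 10/3·R3.
R4 reduces to 0 = 0, so the extra equation is consistent.
Reading off the reduced rows gives x = 3, y = 2, z = 6.

x = 3, y = 2, z = 6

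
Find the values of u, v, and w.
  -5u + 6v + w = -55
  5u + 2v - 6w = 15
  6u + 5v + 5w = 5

u = 5, v = -5, w = 0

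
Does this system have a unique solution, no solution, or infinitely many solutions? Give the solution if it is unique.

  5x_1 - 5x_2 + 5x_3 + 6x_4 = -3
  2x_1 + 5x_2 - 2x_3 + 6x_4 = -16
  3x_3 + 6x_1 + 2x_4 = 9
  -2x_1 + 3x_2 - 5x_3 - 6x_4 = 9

x_1 = 2, x_2 = 0, x_3 = 1, x_4 = -3

Row-reduce the augmented matrix:
R1 ← R1 / (5).
R2 ← R2 − 2·R1.
R3 ← R3 − 6·R1.
R4 ← R4 + 2·R1.
R2 ← R2 / (7).
R1 ← R1 + 1·R2.
R3 ← R3 − 6·R2.
R4 ← R4 − 1·R2.
R3 ← R3 / (3/7).
R1 ← R1 − 3/7·R3.
R2 ← R2 + 4/7·R3.
R4 ← R4 + 17/7·R3.
R4 ← R4 / (-766/15).
R1 ← R1 − 10·R4.
R2 ← R2 + 158/15·R4.
R3 ← R3 + 58/3·R4.
Reading off the reduced rows gives x_1 = 2, x_2 = 0, x_3 = 1, x_4 = -3.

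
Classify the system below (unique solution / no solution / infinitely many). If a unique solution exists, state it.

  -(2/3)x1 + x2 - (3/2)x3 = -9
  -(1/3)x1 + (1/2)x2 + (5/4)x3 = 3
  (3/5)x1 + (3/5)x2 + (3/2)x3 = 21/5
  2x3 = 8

no solution

Row-reduce:
R1 ← R1 / (-2/3).
R2 ← R2 + 1/3·R1.
R3 ← R3 − 3/5·R1.
Swap R2 and R3.
R2 ← R2 / (3/2).
R1 ← R1 + 3/2·R2.
R3 ← R3 / (2).
R1 ← R1 − 12/5·R3.
R2 ← R2 − 1/10·R3.
R4 ← R4 − 2·R3.
Row 4 reduces to 0 = 1/2, a contradiction. The system is inconsistent.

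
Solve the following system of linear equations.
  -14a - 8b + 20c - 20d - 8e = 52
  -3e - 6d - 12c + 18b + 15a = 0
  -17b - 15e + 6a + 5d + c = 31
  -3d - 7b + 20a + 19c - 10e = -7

infinitely many solutions

Row-reduce:
R1 ← R1 / (-14).
R2 ← R2 − 15·R1.
R3 ← R3 − 6·R1.
R4 ← R4 − 20·R1.
R2 ← R2 / (66/7).
R1 ← R1 − 4/7·R2.
R3 ← R3 + 143/7·R2.
R4 ← R4 + 129/7·R2.
R3 ← R3 / (30).
R1 ← R1 + 2·R3.
R2 ← R2 − 1·R3.
R4 ← R4 − 66·R3.
R4 ← R4 / (2938/55).
R1 ← R1 + 61/55·R4.
R2 ← R2 + 89/110·R4.
R3 ← R3 + 21/10·R4.
Rank is 4 with 5 unknowns, leaving e free.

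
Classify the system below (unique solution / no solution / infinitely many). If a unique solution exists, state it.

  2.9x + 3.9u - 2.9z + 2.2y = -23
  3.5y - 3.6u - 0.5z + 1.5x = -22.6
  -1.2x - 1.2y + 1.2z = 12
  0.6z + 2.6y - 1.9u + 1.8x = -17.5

x = -5, y = -3, z = 2, u = 1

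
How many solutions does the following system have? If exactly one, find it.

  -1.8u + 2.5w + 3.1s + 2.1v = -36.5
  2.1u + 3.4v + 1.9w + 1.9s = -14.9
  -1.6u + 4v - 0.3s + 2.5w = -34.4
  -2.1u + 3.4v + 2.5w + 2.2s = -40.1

Row-reduce the augmented matrix:
R1 ← R1 / (-9/5).
R2 ← R2 − 21/10·R1.
R3 ← R3 + 8/5·R1.
R4 ← R4 + 21/10·R1.
R2 ← R2 / (117/20).
R1 ← R1 + 7/6·R2.
R3 ← R3 − 32/15·R2.
R4 ← R4 − 19/20·R2.
R3 ← R3 / (-15571/10530).
R1 ← R1 + 451/1053·R3.
R2 ← R2 − 289/351·R3.
R4 ← R4 + 2104/1755·R3.
R4 ← R4 / (55923/31142).
R1 ← R1 − 13168/15571·R4.
R2 ← R2 + 29250/15571·R4.
R3 ← R3 − 53359/15571·R4.
Reading off the reduced rows gives u = 5, v = -3, w = -6, s = -2.

u = 5, v = -3, w = -6, s = -2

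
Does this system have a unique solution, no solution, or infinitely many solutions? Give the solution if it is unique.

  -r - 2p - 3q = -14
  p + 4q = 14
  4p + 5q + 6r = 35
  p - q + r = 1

Row-reduce:
R1 ← R1 / (-2).
R2 ← R2 − 1·R1.
R3 ← R3 − 4·R1.
R4 ← R4 − 1·R1.
R2 ← R2 / (5/2).
R1 ← R1 − 3/2·R2.
R3 ← R3 + 1·R2.
R4 ← R4 + 5/2·R2.
R3 ← R3 / (19/5).
R1 ← R1 − 4/5·R3.
R2 ← R2 + 1/5·R3.
Row 4 reduces to 0 = 1, a contradiction. The system is inconsistent.

no solution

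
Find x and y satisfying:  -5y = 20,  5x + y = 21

Row-reduce the augmented matrix:
Swap R1 and R2.
R1 ← R1 / (5).
R2 ← R2 / (-5).
R1 ← R1 − 1/5·R2.
Reading off the reduced rows gives x = 5, y = -4.

x = 5, y = -4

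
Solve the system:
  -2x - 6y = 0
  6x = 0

Row-reduce the augmented matrix:
R1 ← R1 / (-2).
R2 ← R2 − 6·R1.
R2 ← R2 / (-18).
R1 ← R1 − 3·R2.
Reading off the reduced rows gives x = 0, y = 0.

x = 0, y = 0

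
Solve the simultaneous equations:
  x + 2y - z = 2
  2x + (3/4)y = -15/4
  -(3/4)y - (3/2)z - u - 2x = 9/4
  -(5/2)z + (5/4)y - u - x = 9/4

no solution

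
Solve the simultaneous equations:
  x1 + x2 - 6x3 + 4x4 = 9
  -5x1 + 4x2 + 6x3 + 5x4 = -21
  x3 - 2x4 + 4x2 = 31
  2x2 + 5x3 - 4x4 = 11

x1 = -3, x2 = 6, x3 = -5, x4 = -6

Row-reduce the augmented matrix:
R2 ← R2 + 5·R1.
R2 ← R2 / (9).
R1 ← R1 − 1·R2.
R3 ← R3 − 4·R2.
R4 ← R4 − 2·R2.
R3 ← R3 / (35/3).
R1 ← R1 + 10/3·R3.
R2 ← R2 + 8/3·R3.
R4 ← R4 − 31/3·R3.
R4 ← R4 / (72/35).
R1 ← R1 + 53/21·R4.
R2 ← R2 + 23/105·R4.
R3 ← R3 + 118/105·R4.
Reading off the reduced rows gives x1 = -3, x2 = 6, x3 = -5, x4 = -6.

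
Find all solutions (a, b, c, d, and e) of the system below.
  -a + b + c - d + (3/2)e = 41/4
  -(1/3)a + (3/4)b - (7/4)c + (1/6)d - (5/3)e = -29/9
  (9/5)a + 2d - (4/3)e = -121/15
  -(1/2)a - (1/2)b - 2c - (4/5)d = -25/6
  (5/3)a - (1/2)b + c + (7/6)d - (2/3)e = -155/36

a = -4/3, b = 3, c = 8/3, d = -5/2, e = 1/2

Row-reduce the augmented matrix:
R1 ← R1 / (-1).
R2 ← R2 + 1/3·R1.
R3 ← R3 − 9/5·R1.
R4 ← R4 + 1/2·R1.
R5 ← R5 − 5/3·R1.
R2 ← R2 / (5/12).
R1 ← R1 + 1·R2.
R3 ← R3 − 9/5·R2.
R4 ← R4 + 1·R2.
R5 ← R5 − 7/6·R2.
R3 ← R3 / (54/5).
R1 ← R1 + 6·R3.
R2 ← R2 + 5·R3.
R4 ← R4 + 15/2·R3.
R5 ← R5 − 17/2·R3.
R4 ← R4 / (-83/180).
R1 ← R1 − 10/9·R4.
R2 ← R2 − 79/270·R4.
R3 ← R3 + 49/270·R4.
R5 ← R5 + 193/540·R4.
R5 ← R5 / (-2829/1660).
R1 ← R1 − 715/249·R5.
R2 ← R2 − 893/1245·R5.
R3 ← R3 − 502/1245·R5.
R4 ← R4 + 1619/498·R5.
Reading off the reduced rows gives a = -4/3, b = 3, c = 8/3, d = -5/2, e = 1/2.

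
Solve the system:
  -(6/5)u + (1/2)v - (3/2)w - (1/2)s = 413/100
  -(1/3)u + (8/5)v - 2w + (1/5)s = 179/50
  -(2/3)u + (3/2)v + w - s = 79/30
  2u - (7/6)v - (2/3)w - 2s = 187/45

u = -2/5, v = 4/5, w = -4/3, s = -5/2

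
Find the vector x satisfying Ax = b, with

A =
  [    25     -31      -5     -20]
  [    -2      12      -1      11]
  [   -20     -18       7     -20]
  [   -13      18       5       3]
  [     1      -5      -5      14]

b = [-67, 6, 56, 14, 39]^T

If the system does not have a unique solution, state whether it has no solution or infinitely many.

Row-reduce the augmented matrix:
R1 ← R1 / (25).
R2 ← R2 + 2·R1.
R3 ← R3 + 20·R1.
R4 ← R4 + 13·R1.
R5 ← R5 − 1·R1.
R2 ← R2 / (238/25).
R1 ← R1 + 31/25·R2.
R3 ← R3 + 214/5·R2.
R4 ← R4 − 47/25·R2.
R5 ← R5 + 94/25·R2.
R3 ← R3 / (-56/17).
R1 ← R1 + 13/34·R3.
R2 ← R2 + 5/34·R3.
R4 ← R4 − 91/34·R3.
R5 ← R5 + 91/17·R3.
R4 ← R4 / (-467/112).
R1 ← R1 + 237/784·R4.
R2 ← R2 − 555/784·R4.
R3 ← R3 + 745/392·R4.
R5 ← R5 − 467/56·R4.
R5 reduces to 0 = 0, so the extra equation is consistent.
Reading off the reduced rows gives x_1 = -2, x_2 = -3, x_3 = 6, x_4 = 4.

x_1 = -2, x_2 = -3, x_3 = 6, x_4 = 4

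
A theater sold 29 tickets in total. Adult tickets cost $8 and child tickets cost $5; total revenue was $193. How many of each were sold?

adult tickets: 16, child tickets: 13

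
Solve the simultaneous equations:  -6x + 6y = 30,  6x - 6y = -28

no solution

Row-reduce:
R1 ← R1 / (-6).
R2 ← R2 − 6·R1.
Row 2 reduces to 0 = 2, a contradiction. The system is inconsistent.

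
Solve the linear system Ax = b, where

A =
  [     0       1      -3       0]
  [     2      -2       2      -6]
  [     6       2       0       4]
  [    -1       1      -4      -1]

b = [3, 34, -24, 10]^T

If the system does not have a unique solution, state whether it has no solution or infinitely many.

x_1 = 0, x_2 = 0, x_3 = -1, x_4 = -6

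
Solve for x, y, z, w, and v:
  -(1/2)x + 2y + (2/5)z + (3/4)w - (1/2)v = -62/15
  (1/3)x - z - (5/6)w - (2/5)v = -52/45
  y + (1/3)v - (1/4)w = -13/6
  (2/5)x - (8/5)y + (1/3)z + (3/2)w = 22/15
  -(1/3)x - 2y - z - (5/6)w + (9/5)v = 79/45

Row-reduce the augmented matrix:
R1 ← R1 / (-1/2).
R2 ← R2 − 1/3·R1.
R4 ← R4 − 2/5·R1.
R5 ← R5 + 1/3·R1.
R2 ← R2 / (4/3).
R1 ← R1 + 4·R2.
R3 ← R3 − 1·R2.
R5 ← R5 + 10/3·R2.
R3 ← R3 / (11/20).
R1 ← R1 + 3·R3.
R2 ← R2 + 11/20·R3.
R4 ← R4 − 49/75·R3.
R5 ← R5 + 31/10·R3.
R4 ← R4 / (21/10).
R1 ← R1 + 5/2·R4.
R2 ← R2 + 1/4·R4.
R5 ← R5 + 13/6·R4.
R5 ← R5 / (117988/31185).
R1 ← R1 − 19676/10395·R5.
R2 ← R2 − 3343/20790·R5.
R3 ← R3 − 53/33·R5.
R4 ← R4 + 7174/10395·R5.
Reading off the reduced rows gives x = -2/3, y = -7/3, z = 3, w = -2, v = -1.

x = -2/3, y = -7/3, z = 3, w = -2, v = -1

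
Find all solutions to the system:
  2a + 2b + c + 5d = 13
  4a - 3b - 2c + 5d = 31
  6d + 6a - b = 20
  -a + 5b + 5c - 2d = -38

a = -2, b = -2, c = -4, d = 5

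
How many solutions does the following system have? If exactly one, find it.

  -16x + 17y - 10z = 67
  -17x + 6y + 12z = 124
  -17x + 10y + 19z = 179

x = -2, y = 5, z = 5

Row-reduce the augmented matrix:
R1 ← R1 / (-16).
R2 ← R2 + 17·R1.
R3 ← R3 + 17·R1.
R2 ← R2 / (-193/16).
R1 ← R1 + 17/16·R2.
R3 ← R3 + 129/16·R2.
R3 ← R3 / (2799/193).
R1 ← R1 + 264/193·R3.
R2 ← R2 + 362/193·R3.
Reading off the reduced rows gives x = -2, y = 5, z = 5.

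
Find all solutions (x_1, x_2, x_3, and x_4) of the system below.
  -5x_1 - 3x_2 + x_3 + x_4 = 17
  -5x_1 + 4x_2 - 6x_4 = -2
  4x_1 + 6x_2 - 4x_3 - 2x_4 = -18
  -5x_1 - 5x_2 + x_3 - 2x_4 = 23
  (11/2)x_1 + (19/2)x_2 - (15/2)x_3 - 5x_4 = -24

no solution

Row-reduce:
R1 ← R1 / (-5).
R2 ← R2 + 5·R1.
R3 ← R3 − 4·R1.
R4 ← R4 + 5·R1.
R5 ← R5 − 11/2·R1.
R2 ← R2 / (7).
R1 ← R1 − 3/5·R2.
R3 ← R3 − 18/5·R2.
R4 ← R4 + 2·R2.
R5 ← R5 − 31/5·R2.
R3 ← R3 / (-94/35).
R1 ← R1 + 4/35·R3.
R2 ← R2 + 1/7·R3.
R4 ← R4 + 2/7·R3.
R5 ← R5 + 193/35·R3.
R4 ← R4 / (-247/47).
R1 ← R1 − 14/47·R4.
R2 ← R2 + 53/47·R4.
R3 ← R3 + 42/47·R4.
R5 ← R5 + 247/94·R4.
Row 5 reduces to 0 = 1/2, a contradiction. The system is inconsistent.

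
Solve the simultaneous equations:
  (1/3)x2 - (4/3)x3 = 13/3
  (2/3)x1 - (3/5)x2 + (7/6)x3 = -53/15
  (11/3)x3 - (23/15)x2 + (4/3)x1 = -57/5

Row-reduce:
Swap R1 and R2.
R1 ← R1 / (2/3).
R3 ← R3 − 4/3·R1.
R2 ← R2 / (1/3).
R1 ← R1 + 9/10·R2.
R3 ← R3 + 1/3·R2.
Rank is 2 with 3 unknowns, leaving x3 free.

infinitely many solutions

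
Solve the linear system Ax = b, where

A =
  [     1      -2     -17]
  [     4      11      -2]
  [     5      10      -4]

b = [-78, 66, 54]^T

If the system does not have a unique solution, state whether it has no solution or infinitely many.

Row-reduce the augmented matrix:
R2 ← R2 − 4·R1.
R3 ← R3 − 5·R1.
R2 ← R2 / (19).
R1 ← R1 + 2·R2.
R3 ← R3 − 20·R2.
R3 ← R3 / (219/19).
R1 ← R1 + 191/19·R3.
R2 ← R2 − 66/19·R3.
Reading off the reduced rows gives x_1 = 2, x_2 = 6, x_3 = 4.

x_1 = 2, x_2 = 6, x_3 = 4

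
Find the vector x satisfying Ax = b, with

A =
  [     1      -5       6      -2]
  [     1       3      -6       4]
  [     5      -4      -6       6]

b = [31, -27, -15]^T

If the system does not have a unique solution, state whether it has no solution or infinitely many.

infinitely many solutions

Row-reduce:
R2 ← R2 − 1·R1.
R3 ← R3 − 5·R1.
R2 ← R2 / (8).
R1 ← R1 + 5·R2.
R3 ← R3 − 21·R2.
R3 ← R3 / (-9/2).
R1 ← R1 + 3/2·R3.
R2 ← R2 + 3/2·R3.
Rank is 3 with 4 unknowns, leaving x_4 free.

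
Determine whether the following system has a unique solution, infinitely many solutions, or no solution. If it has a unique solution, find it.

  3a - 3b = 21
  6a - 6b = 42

infinitely many solutions

Row-reduce:
R1 ← R1 / (3).
R2 ← R2 − 6·R1.
Rank is 1 with 2 unknowns, leaving b free.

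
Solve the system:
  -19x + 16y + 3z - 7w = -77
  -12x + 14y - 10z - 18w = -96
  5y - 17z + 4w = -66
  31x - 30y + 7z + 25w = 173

Row-reduce:
R1 ← R1 / (-19).
R2 ← R2 + 12·R1.
R4 ← R4 − 31·R1.
R2 ← R2 / (74/19).
R1 ← R1 + 16/19·R2.
R3 ← R3 − 5·R2.
R4 ← R4 + 74/19·R2.
R3 ← R3 / (-64/37).
R1 ← R1 + 101/37·R3.
R2 ← R2 + 113/37·R3.
Rank is 3 with 4 unknowns, leaving w free.

infinitely many solutions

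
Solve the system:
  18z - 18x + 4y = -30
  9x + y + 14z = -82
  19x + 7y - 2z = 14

Row-reduce the augmented matrix:
R1 ← R1 / (-18).
R2 ← R2 − 9·R1.
R3 ← R3 − 19·R1.
R2 ← R2 / (3).
R1 ← R1 + 2/9·R2.
R3 ← R3 − 101/9·R2.
R3 ← R3 / (-1864/27).
R1 ← R1 − 19/27·R3.
R2 ← R2 − 23/3·R3.
Reading off the reduced rows gives x = -2, y = 6, z = -5.

x = -2, y = 6, z = -5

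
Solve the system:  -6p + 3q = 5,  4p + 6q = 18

Row-reduce the augmented matrix:
R1 ← R1 / (-6).
R2 ← R2 − 4·R1.
R2 ← R2 / (8).
R1 ← R1 + 1/2·R2.
Reading off the reduced rows gives p = 1/2, q = 8/3.

p = 1/2, q = 8/3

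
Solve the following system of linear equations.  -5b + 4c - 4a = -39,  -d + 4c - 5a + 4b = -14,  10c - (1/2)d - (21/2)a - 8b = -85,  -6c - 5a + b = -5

Row-reduce:
R1 ← R1 / (-4).
R2 ← R2 + 5·R1.
R3 ← R3 + 21/2·R1.
R4 ← R4 + 5·R1.
R2 ← R2 / (41/4).
R1 ← R1 − 5/4·R2.
R3 ← R3 − 41/8·R2.
R4 ← R4 − 29/4·R2.
Swap R3 and R4.
R3 ← R3 / (-422/41).
R1 ← R1 + 36/41·R3.
R2 ← R2 + 4/41·R3.
Rank is 3 with 4 unknowns, leaving d free.

infinitely many solutions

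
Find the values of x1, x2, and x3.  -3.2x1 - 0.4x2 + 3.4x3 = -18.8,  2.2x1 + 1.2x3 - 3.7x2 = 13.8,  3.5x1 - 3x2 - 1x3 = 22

x1 = 4, x2 = -2, x3 = -2

Row-reduce the augmented matrix:
R1 ← R1 / (-16/5).
R2 ← R2 − 11/5·R1.
R3 ← R3 − 7/2·R1.
R2 ← R2 / (-159/40).
R1 ← R1 − 1/8·R2.
R3 ← R3 + 55/16·R2.
R3 ← R3 / (-433/1272).
R1 ← R1 + 605/636·R3.
R2 ← R2 + 283/318·R3.
Reading off the reduced rows gives x1 = 4, x2 = -2, x3 = -2.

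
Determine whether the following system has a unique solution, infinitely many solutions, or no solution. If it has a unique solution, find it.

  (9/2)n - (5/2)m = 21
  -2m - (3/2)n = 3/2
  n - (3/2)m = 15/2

Row-reduce the augmented matrix:
R1 ← R1 / (-5/2).
R2 ← R2 + 2·R1.
R3 ← R3 + 3/2·R1.
R2 ← R2 / (-51/10).
R1 ← R1 + 9/5·R2.
R3 ← R3 + 17/10·R2.
R3 reduces to 0 = 0, so the extra equation is consistent.
Reading off the reduced rows gives m = -3, n = 3.

m = -3, n = 3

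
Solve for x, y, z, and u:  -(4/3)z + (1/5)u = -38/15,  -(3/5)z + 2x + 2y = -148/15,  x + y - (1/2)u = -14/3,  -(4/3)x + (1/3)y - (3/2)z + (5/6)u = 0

x = -7/3, y = -2, z = 2, u = 2/3

Row-reduce the augmented matrix:
Swap R1 and R2.
R1 ← R1 / (2).
R3 ← R3 − 1·R1.
R4 ← R4 + 4/3·R1.
Swap R2 and R4.
R2 ← R2 / (5/3).
R1 ← R1 − 1·R2.
R3 ← R3 / (3/10).
R1 ← R1 − 21/25·R3.
R2 ← R2 + 57/50·R3.
R4 ← R4 + 4/3·R3.
R4 ← R4 / (-91/45).
R1 ← R1 − 9/10·R4.
R2 ← R2 + 7/5·R4.
R3 ← R3 + 5/3·R4.
Reading off the reduced rows gives x = -7/3, y = -2, z = 2, u = 2/3.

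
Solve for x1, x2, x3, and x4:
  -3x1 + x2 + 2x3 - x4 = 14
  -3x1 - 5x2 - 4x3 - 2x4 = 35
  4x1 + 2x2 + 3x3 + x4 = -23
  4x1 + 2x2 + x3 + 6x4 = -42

Row-reduce the augmented matrix:
R1 ← R1 / (-3).
R2 ← R2 + 3·R1.
R3 ← R3 − 4·R1.
R4 ← R4 − 4·R1.
R2 ← R2 / (-6).
R1 ← R1 + 1/3·R2.
R3 ← R3 − 10/3·R2.
R4 ← R4 − 10/3·R2.
R3 ← R3 / (7/3).
R1 ← R1 + 1/3·R3.
R2 ← R2 − 1·R3.
R4 ← R4 − 1/3·R3.
R4 ← R4 / (89/21).
R1 ← R1 − 11/42·R4.
R2 ← R2 − 23/42·R4.
R3 ← R3 + 8/21·R4.
Reading off the reduced rows gives x1 = -4, x2 = -5, x3 = 2, x4 = -3.

x1 = -4, x2 = -5, x3 = 2, x4 = -3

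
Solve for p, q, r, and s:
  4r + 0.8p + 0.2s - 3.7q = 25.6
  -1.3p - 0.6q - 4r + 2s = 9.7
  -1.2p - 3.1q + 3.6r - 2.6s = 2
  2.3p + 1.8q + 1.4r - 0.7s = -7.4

Row-reduce the augmented matrix:
R1 ← R1 / (4/5).
R2 ← R2 + 13/10·R1.
R3 ← R3 + 6/5·R1.
R4 ← R4 − 23/10·R1.
R2 ← R2 / (-529/80).
R1 ← R1 + 37/8·R2.
R3 ← R3 + 173/20·R2.
R4 ← R4 − 199/16·R2.
R3 ← R3 / (16742/2645).
R1 ← R1 − 1720/529·R3.
R2 ← R2 + 200/529·R3.
R4 ← R4 + 14277/2645·R3.
R4 ← R4 / (-121953/83710).
R1 ← R1 − 11448/8371·R4.
R2 ← R2 + 5614/8371·R4.
R3 ← R3 + 7064/8371·R4.
Reading off the reduced rows gives p = 3, q = -6, r = 0, s = 5.

p = 3, q = -6, r = 0, s = 5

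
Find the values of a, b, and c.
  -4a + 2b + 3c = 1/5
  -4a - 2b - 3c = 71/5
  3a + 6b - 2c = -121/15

a = -9/5, b = -1, c = -5/3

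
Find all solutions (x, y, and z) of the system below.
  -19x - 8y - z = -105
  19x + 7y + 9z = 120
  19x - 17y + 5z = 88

x = 5, y = 1, z = 2

Row-reduce the augmented matrix:
R1 ← R1 / (-19).
R2 ← R2 − 19·R1.
R3 ← R3 − 19·R1.
R2 ← R2 / (-1).
R1 ← R1 − 8/19·R2.
R3 ← R3 + 25·R2.
R3 ← R3 / (-196).
R1 ← R1 − 65/19·R3.
R2 ← R2 + 8·R3.
Reading off the reduced rows gives x = 5, y = 1, z = 2.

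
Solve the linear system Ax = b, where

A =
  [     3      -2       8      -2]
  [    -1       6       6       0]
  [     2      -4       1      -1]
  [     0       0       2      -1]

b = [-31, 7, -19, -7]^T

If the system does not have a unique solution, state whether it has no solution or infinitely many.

infinitely many solutions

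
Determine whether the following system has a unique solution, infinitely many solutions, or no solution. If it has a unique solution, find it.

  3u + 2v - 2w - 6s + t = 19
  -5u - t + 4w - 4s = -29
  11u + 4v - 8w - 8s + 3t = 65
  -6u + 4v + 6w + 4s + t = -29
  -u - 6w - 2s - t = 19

Row-reduce:
R1 ← R1 / (3).
R2 ← R2 + 5·R1.
R3 ← R3 − 11·R1.
R4 ← R4 + 6·R1.
R5 ← R5 + 1·R1.
R2 ← R2 / (10/3).
R1 ← R1 − 2/3·R2.
R3 ← R3 + 10/3·R2.
R4 ← R4 − 8·R2.
R5 ← R5 − 2/3·R2.
Swap R3 and R4.
R3 ← R3 / (2/5).
R1 ← R1 + 4/5·R3.
R2 ← R2 − 1/5·R3.
R5 ← R5 + 34/5·R3.
Swap R4 and R5.
R4 ← R4 / (434).
R1 ← R1 − 52·R4.
R2 ← R2 + 17·R4.
R3 ← R3 − 64·R4.
Row 5 reduces to 0 = -2, a contradiction. The system is inconsistent.

no solution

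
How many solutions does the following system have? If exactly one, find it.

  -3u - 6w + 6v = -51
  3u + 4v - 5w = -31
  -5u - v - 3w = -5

u = 1, v = -6, w = 2

Row-reduce the augmented matrix:
R1 ← R1 / (-3).
R2 ← R2 − 3·R1.
R3 ← R3 + 5·R1.
R2 ← R2 / (10).
R1 ← R1 + 2·R2.
R3 ← R3 + 11·R2.
R3 ← R3 / (-51/10).
R1 ← R1 + 1/5·R3.
R2 ← R2 + 11/10·R3.
Reading off the reduced rows gives u = 1, v = -6, w = 2.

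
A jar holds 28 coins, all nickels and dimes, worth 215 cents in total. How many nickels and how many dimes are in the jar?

nickels: 13, dimes: 15

Let n = nickels, d = dimes.
  n + d = 28
  5n + 10d = 215
From equation 1: n = 28 − d.
Substitute into equation 2 and solve: d = 15.
Then n = 13.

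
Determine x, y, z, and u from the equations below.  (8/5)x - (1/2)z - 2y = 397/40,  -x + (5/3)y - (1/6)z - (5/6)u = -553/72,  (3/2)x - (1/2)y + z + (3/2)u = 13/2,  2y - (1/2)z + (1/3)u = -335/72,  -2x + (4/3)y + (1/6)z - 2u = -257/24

Row-reduce the augmented matrix:
R1 ← R1 / (8/5).
R2 ← R2 + 1·R1.
R3 ← R3 − 3/2·R1.
R5 ← R5 + 2·R1.
R2 ← R2 / (5/12).
R1 ← R1 + 5/4·R2.
R3 ← R3 − 11/8·R2.
R4 ← R4 − 2·R2.
R5 ← R5 + 7/6·R2.
R3 ← R3 / (61/20).
R1 ← R1 + 7/4·R3.
R2 ← R2 + 23/20·R3.
R4 ← R4 − 9/5·R3.
R5 ← R5 + 9/5·R3.
R4 ← R4 / (334/183).
R1 ← R1 + 15/244·R4.
R2 ← R2 + 97/244·R4.
R3 ← R3 − 85/61·R4.
R5 ← R5 + 334/183·R4.
R5 reduces to 0 = 0, so the extra equation is consistent.
Reading off the reduced rows gives x = 3, y = -5/2, z = -1/4, u = 2/3.

x = 3, y = -5/2, z = -1/4, u = 2/3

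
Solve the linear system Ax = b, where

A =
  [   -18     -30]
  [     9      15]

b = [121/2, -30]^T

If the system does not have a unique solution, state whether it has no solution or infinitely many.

no solution

Row-reduce:
R1 ← R1 / (-18).
R2 ← R2 − 9·R1.
Row 2 reduces to 0 = 1/4, a contradiction. The system is inconsistent.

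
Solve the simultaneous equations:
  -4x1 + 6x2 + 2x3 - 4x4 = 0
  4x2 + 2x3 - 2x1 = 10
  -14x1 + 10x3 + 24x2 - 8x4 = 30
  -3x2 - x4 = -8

infinitely many solutions

Row-reduce:
R1 ← R1 / (-4).
R2 ← R2 + 2·R1.
R3 ← R3 + 14·R1.
R1 ← R1 + 3/2·R2.
R3 ← R3 − 3·R2.
R4 ← R4 + 3·R2.
Swap R3 and R4.
R3 ← R3 / (3).
R1 ← R1 − 1·R3.
R2 ← R2 − 1·R3.
Rank is 3 with 4 unknowns, leaving x4 free.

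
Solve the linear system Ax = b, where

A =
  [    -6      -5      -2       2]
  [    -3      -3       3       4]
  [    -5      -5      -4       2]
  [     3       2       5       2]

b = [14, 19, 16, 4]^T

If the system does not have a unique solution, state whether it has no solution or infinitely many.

Row-reduce:
R1 ← R1 / (-6).
R2 ← R2 + 3·R1.
R3 ← R3 + 5·R1.
R4 ← R4 − 3·R1.
R2 ← R2 / (-1/2).
R1 ← R1 − 5/6·R2.
R3 ← R3 + 5/6·R2.
R4 ← R4 + 1/2·R2.
R3 ← R3 / (-9).
R1 ← R1 − 7·R3.
R2 ← R2 + 8·R3.
Row 4 reduces to 0 = -1, a contradiction. The system is inconsistent.

no solution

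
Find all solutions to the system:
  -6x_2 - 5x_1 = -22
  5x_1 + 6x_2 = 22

Row-reduce:
R1 ← R1 / (-5).
R2 ← R2 − 5·R1.
Rank is 1 with 2 unknowns, leaving x_2 free.

infinitely many solutions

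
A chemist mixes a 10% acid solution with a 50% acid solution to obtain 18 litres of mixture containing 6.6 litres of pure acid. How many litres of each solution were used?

Let a = litres of solution A, b = litres of solution B.
  a + b = 18
  (1/10)a + (1/2)b = 33/5
Row-reduce the augmented matrix:
R2 ← R2 − 1/10·R1.
R2 ← R2 / (2/5).
R1 ← R1 − 1·R2.
Reading off the reduced rows gives a = 6, b = 12.

litres of solution A: 6, litres of solution B: 12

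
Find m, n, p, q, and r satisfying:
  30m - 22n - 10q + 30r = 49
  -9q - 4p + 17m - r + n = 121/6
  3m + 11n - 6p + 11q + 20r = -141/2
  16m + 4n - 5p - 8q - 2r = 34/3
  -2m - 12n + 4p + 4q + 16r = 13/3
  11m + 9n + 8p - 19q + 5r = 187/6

Row-reduce the augmented matrix:
R1 ← R1 / (30).
R2 ← R2 − 17·R1.
R3 ← R3 − 3·R1.
R4 ← R4 − 16·R1.
R5 ← R5 + 2·R1.
R6 ← R6 − 11·R1.
R2 ← R2 / (202/15).
R1 ← R1 + 11/15·R2.
R3 ← R3 − 66/5·R2.
R4 ← R4 − 236/15·R2.
R5 ← R5 + 202/15·R2.
R6 ← R6 − 256/15·R2.
R3 ← R3 / (-210/101).
R1 ← R1 + 22/101·R3.
R2 ← R2 + 30/101·R3.
R4 ← R4 + 33/101·R3.
R6 ← R6 − 1320/101·R3.
R4 ← R4 / (-41/35).
R1 ← R1 + 74/35·R4.
R2 ← R2 + 17/7·R4.
R3 ← R3 + 257/35·R4.
R6 ← R6 − 594/7·R4.
Swap R5 and R6.
R5 ← R5 / (2447/41).
R1 ← R1 − 92/123·R5.
R2 ← R2 + 105/82·R5.
R3 ← R3 + 188/123·R5.
R4 ← R4 − 169/82·R5.
R6 reduces to 0 = 0, so the extra equation is consistent.
Reading off the reduced rows gives m = 1/2, n = -2, p = 4/3, q = -2, r = -1.

m = 1/2, n = -2, p = 4/3, q = -2, r = -1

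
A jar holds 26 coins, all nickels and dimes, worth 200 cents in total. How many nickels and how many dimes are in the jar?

Let n = nickels, d = dimes.
  n + d = 26
  5n + 10d = 200
From equation 1: n = 26 − d.
Substitute into equation 2 and solve: d = 14.
Then n = 12.

nickels: 12, dimes: 14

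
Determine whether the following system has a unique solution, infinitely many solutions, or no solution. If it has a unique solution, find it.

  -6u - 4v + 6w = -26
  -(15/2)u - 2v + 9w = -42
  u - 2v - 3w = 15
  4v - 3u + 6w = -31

no solution

Row-reduce:
R1 ← R1 / (-6).
R2 ← R2 + 15/2·R1.
R3 ← R3 − 1·R1.
R4 ← R4 + 3·R1.
R2 ← R2 / (3).
R1 ← R1 − 2/3·R2.
R3 ← R3 + 8/3·R2.
R4 ← R4 − 6·R2.
R3 ← R3 / (-2/3).
R1 ← R1 + 4/3·R3.
R2 ← R2 − 1/2·R3.
Row 4 reduces to 0 = 1, a contradiction. The system is inconsistent.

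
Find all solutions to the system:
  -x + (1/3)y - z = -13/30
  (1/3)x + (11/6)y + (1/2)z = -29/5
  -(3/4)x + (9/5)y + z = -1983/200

x = 5/2, y = -14/5, z = -3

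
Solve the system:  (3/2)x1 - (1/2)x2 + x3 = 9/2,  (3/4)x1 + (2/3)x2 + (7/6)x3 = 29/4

Row-reduce:
R1 ← R1 / (3/2).
R2 ← R2 − 3/4·R1.
R2 ← R2 / (11/12).
R1 ← R1 + 1/3·R2.
Rank is 2 with 3 unknowns, leaving x3 free.

infinitely many solutions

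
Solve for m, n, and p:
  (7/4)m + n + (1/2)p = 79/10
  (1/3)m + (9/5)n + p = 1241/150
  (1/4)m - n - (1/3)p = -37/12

Row-reduce the augmented matrix:
R1 ← R1 / (7/4).
R2 ← R2 − 1/3·R1.
R3 ← R3 − 1/4·R1.
R2 ← R2 / (169/105).
R1 ← R1 − 4/7·R2.
R3 ← R3 + 8/7·R2.
R3 ← R3 / (241/1014).
R1 ← R1 + 6/169·R3.
R2 ← R2 − 95/169·R3.
Reading off the reduced rows gives m = 11/5, n = 14/5, p = 5/2.

m = 11/5, n = 14/5, p = 5/2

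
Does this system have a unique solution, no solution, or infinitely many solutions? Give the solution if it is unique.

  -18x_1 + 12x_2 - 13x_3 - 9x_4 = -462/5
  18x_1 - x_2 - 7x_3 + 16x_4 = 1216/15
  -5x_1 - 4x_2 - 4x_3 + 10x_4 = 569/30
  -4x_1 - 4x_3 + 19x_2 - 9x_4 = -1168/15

x_1 = 5/2, x_2 = -8/3, x_3 = -1/5, x_4 = 2

Row-reduce the augmented matrix:
R1 ← R1 / (-18).
R2 ← R2 − 18·R1.
R3 ← R3 + 5·R1.
R4 ← R4 + 4·R1.
R2 ← R2 / (11).
R1 ← R1 + 2/3·R2.
R3 ← R3 + 22/3·R2.
R4 ← R4 − 49/3·R2.
R3 ← R3 / (-247/18).
R1 ← R1 + 97/198·R3.
R2 ← R2 + 20/11·R3.
R4 ← R4 − 2830/99·R3.
R4 ← R4 / (49904/2717).
R1 ← R1 − 846/2717·R4.
R2 ← R2 + 4451/2717·R4.
R3 ← R3 + 309/247·R4.
Reading off the reduced rows gives x_1 = 5/2, x_2 = -8/3, x_3 = -1/5, x_4 = 2.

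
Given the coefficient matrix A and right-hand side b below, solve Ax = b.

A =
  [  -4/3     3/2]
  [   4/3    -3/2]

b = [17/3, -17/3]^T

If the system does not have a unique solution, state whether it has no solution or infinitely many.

infinitely many solutions

Row-reduce:
R1 ← R1 / (-4/3).
R2 ← R2 − 4/3·R1.
Rank is 1 with 2 unknowns, leaving x_2 free.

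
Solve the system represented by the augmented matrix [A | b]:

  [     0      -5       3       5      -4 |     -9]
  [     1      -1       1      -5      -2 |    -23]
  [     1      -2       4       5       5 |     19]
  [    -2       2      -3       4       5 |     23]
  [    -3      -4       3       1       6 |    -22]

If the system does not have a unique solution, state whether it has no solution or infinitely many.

Row-reduce the augmented matrix:
Swap R1 and R2.
R3 ← R3 − 1·R1.
R4 ← R4 + 2·R1.
R5 ← R5 + 3·R1.
R2 ← R2 / (-5).
R1 ← R1 + 1·R2.
R3 ← R3 + 1·R2.
R5 ← R5 + 7·R2.
R3 ← R3 / (12/5).
R1 ← R1 − 2/5·R3.
R2 ← R2 + 3/5·R3.
R4 ← R4 + 1·R3.
R5 ← R5 − 9/5·R3.
R4 ← R4 / (-9/4).
R1 ← R1 + 15/2·R4.
R2 ← R2 − 5/4·R4.
R3 ← R3 − 15/4·R4.
R5 ← R5 + 111/4·R4.
R5 ← R5 / (-158/3).
R1 ← R1 + 50/3·R5.
R2 ← R2 − 46/9·R5.
R3 ← R3 − 31/3·R5.
R4 ← R4 + 17/9·R5.
Reading off the reduced rows gives x_1 = 4, x_2 = 5, x_3 = 0, x_4 = 4, x_5 = 1.

x_1 = 4, x_2 = 5, x_3 = 0, x_4 = 4, x_5 = 1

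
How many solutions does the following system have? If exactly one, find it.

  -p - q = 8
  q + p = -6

no solution

Row-reduce:
R1 ← R1 / (-1).
R2 ← R2 − 1·R1.
Row 2 reduces to 0 = 2, a contradiction. The system is inconsistent.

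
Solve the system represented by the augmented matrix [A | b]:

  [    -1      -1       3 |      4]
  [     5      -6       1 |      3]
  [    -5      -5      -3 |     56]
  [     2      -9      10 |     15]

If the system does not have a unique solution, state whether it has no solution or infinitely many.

Row-reduce the augmented matrix:
R1 ← R1 / (-1).
R2 ← R2 − 5·R1.
R3 ← R3 + 5·R1.
R4 ← R4 − 2·R1.
R2 ← R2 / (-11).
R1 ← R1 − 1·R2.
R4 ← R4 + 11·R2.
R3 ← R3 / (-18).
R1 ← R1 + 17/11·R3.
R2 ← R2 + 16/11·R3.
R4 reduces to 0 = 0, so the extra equation is consistent.
Reading off the reduced rows gives x_1 = -5, x_2 = -5, x_3 = -2.

x_1 = -5, x_2 = -5, x_3 = -2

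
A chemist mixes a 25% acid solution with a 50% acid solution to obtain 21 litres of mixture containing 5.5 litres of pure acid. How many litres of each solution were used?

litres of solution A: 20, litres of solution B: 1

Let a = litres of solution A, b = litres of solution B.
  b + a = 21
  (1/4)a + (1/2)b = 11/2
Row-reduce the augmented matrix:
R2 ← R2 − 1/4·R1.
R2 ← R2 / (1/4).
R1 ← R1 − 1·R2.
Reading off the reduced rows gives a = 20, b = 1.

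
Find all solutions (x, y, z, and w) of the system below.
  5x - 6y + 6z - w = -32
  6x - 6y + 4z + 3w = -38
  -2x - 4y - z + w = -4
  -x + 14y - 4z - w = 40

infinitely many solutions

Row-reduce:
R1 ← R1 / (5).
R2 ← R2 − 6·R1.
R3 ← R3 + 2·R1.
R4 ← R4 + 1·R1.
R2 ← R2 / (6/5).
R1 ← R1 + 6/5·R2.
R3 ← R3 + 32/5·R2.
R4 ← R4 − 64/5·R2.
R3 ← R3 / (-47/3).
R1 ← R1 + 2·R3.
R2 ← R2 + 8/3·R3.
R4 ← R4 − 94/3·R3.
Rank is 3 with 4 unknowns, leaving w free.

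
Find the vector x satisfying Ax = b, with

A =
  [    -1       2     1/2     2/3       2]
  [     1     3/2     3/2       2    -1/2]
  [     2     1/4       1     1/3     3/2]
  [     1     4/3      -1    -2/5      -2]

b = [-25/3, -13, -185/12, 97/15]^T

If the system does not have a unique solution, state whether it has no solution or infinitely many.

infinitely many solutions

Row-reduce:
R1 ← R1 / (-1).
R2 ← R2 − 1·R1.
R3 ← R3 − 2·R1.
R4 ← R4 − 1·R1.
R2 ← R2 / (7/2).
R1 ← R1 + 2·R2.
R3 ← R3 − 17/4·R2.
R4 ← R4 − 10/3·R2.
R3 ← R3 / (-3/7).
R1 ← R1 − 9/14·R3.
R2 ← R2 − 4/7·R3.
R4 ← R4 + 101/42·R3.
R4 ← R4 / (589/90).
R1 ← R1 + 3/2·R4.
R2 ← R2 + 4/3·R4.
R3 ← R3 − 11/3·R4.
Rank is 4 with 5 unknowns, leaving x_5 free.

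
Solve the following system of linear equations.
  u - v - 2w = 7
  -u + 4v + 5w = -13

Row-reduce:
R2 ← R2 + 1·R1.
R2 ← R2 / (3).
R1 ← R1 + 1·R2.
Rank is 2 with 3 unknowns, leaving w free.

infinitely many solutions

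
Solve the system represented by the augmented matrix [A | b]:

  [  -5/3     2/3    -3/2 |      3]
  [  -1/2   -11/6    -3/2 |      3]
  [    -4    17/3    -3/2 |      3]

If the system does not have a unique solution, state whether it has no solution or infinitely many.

infinitely many solutions

Row-reduce:
R1 ← R1 / (-5/3).
R2 ← R2 + 1/2·R1.
R3 ← R3 + 4·R1.
R2 ← R2 / (-61/30).
R1 ← R1 + 2/5·R2.
R3 ← R3 − 61/15·R2.
Rank is 2 with 3 unknowns, leaving x_3 free.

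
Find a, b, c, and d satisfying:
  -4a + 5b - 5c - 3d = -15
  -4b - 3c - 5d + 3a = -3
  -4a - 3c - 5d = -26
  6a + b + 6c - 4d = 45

a = 5, b = 3, c = 2, d = 0

Row-reduce the augmented matrix:
R1 ← R1 / (-4).
R2 ← R2 − 3·R1.
R3 ← R3 + 4·R1.
R4 ← R4 − 6·R1.
R2 ← R2 / (-1/4).
R1 ← R1 + 5/4·R2.
R3 ← R3 + 5·R2.
R4 ← R4 − 17/2·R2.
R3 ← R3 / (137).
R1 ← R1 − 35·R3.
R2 ← R2 − 27·R3.
R4 ← R4 + 231·R3.
R4 ← R4 / (-1902/137).
R1 ← R1 − 64/137·R4.
R2 ← R2 − 112/137·R4.
R3 ← R3 − 143/137·R4.
Reading off the reduced rows gives a = 5, b = 3, c = 2, d = 0.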